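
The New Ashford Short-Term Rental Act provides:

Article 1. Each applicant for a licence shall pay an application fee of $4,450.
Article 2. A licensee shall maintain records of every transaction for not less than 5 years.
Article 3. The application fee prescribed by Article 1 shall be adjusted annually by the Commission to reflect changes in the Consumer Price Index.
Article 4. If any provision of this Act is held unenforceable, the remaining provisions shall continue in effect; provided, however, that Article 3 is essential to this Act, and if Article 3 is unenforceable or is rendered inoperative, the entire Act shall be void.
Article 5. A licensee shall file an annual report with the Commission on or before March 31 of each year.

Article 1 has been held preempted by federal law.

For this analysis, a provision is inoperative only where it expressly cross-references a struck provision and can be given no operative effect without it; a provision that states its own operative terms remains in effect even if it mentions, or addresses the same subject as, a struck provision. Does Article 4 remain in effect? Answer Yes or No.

No

Article 1 is struck. Article 3 does nothing except set the indexation of the application fee by reference to Article 1; with Article 1 gone it has no independent effect and is inoperative. Article 4 makes Article 3 an essential term, and Article 3 has been rendered inoperative by the cascade; under Article 4, the entire Act is therefore void. No provision of the Act survives. Article 4 is among the inoperative provisions, so the answer is no.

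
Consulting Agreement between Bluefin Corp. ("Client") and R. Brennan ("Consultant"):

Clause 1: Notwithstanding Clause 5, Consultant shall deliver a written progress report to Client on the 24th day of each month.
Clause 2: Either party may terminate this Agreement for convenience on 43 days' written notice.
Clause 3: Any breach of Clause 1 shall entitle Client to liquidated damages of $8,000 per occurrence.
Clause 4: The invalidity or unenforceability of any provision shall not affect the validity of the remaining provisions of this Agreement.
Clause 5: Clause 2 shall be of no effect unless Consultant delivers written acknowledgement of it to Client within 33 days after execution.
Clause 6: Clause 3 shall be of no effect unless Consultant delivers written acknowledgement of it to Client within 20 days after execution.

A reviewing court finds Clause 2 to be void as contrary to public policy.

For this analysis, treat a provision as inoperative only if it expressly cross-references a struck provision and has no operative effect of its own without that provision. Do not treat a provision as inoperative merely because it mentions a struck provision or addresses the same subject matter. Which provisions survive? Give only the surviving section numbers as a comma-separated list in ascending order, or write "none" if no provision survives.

1, 3, 4, 6

Clause 2 is struck. Clause 5 operates only by reference to Clause 2, so it falls with Clause 2. Although Clause 1 refers to Clause 5, its operative terms do not depend on Clause 5, so it remains in effect. Under the severability clause in Clause 4, the remaining provisions continue in force. That leaves Clause 1, Clause 3, Clause 4, and Clause 6 in effect.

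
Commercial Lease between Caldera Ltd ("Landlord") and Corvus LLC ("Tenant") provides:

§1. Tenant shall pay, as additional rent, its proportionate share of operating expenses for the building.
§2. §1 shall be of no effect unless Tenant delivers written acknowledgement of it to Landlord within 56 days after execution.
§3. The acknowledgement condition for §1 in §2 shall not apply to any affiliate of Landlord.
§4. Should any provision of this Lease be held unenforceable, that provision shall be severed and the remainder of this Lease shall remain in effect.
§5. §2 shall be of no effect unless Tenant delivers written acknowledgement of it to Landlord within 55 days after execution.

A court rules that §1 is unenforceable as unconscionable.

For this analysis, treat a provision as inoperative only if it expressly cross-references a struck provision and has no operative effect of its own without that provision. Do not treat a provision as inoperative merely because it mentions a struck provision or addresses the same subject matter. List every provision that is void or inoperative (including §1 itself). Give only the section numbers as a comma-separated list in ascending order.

1, 2, 3, 5

§1 is struck. The only function of §2 is the acknowledgement condition for §1, so it cannot stand once §1 is removed. §3 does nothing except set the carve-out from the acknowledgement condition for §1 by reference to §2; with §2 gone it has no independent effect and is inoperative. §5 operates only by reference to §2, so it falls with §2. §4 is a severability clause and preserves every provision that can still be given independent effect. Only §4 remains in effect.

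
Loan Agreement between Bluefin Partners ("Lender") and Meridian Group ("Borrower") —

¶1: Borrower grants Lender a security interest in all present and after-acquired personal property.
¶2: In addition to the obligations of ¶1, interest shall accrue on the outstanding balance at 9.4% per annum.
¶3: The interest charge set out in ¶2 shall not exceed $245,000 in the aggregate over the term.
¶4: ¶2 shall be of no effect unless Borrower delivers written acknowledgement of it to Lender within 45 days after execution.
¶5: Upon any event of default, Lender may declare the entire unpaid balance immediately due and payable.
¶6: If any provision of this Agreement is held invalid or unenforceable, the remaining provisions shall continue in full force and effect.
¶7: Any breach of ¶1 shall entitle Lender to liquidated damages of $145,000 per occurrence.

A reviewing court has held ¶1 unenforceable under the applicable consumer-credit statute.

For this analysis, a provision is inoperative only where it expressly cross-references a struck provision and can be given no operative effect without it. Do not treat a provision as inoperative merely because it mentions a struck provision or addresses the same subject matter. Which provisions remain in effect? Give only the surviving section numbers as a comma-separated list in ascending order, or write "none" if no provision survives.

¶1 is struck. ¶7 does nothing except set the liquidated-damages amount by reference to ¶1; with ¶1 gone it has no independent effect and is inoperative. ¶2 mentions ¶1 but its own obligation stands independently of ¶1, so ¶2 is not affected. Under the severability clause in ¶6, the remaining provisions continue in force. ¶2, ¶3, ¶4, ¶5, and ¶6 remain in effect.

2, 3, 4, 5, 6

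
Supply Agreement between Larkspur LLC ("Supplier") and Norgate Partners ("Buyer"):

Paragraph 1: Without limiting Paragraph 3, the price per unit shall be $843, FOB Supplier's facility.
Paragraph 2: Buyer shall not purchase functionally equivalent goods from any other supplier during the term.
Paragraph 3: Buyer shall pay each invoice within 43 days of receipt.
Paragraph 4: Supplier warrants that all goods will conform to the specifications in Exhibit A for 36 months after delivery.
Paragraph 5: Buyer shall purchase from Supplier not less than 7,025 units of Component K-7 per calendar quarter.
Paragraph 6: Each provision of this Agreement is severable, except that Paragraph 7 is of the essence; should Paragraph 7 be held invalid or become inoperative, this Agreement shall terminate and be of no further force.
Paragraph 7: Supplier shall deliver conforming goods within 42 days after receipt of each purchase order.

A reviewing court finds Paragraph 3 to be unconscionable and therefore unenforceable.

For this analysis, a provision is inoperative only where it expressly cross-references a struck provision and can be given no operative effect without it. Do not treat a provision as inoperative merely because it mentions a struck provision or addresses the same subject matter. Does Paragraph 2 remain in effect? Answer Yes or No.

Paragraph 3 is struck. Although Paragraph 1 refers to Paragraph 3, its operative terms do not depend on Paragraph 3, so it remains in effect. No other provision's operative terms depend on Paragraph 3. Paragraph 6 makes Paragraph 7 an essential term, but Paragraph 7 is unaffected, so the severability proviso in Paragraph 6 preserves the remaining provisions. The provisions still in force are Paragraph 1, Paragraph 2, Paragraph 4, Paragraph 5, Paragraph 6, and Paragraph 7. Paragraph 2 is among the surviving provisions, so the answer is yes.

Yes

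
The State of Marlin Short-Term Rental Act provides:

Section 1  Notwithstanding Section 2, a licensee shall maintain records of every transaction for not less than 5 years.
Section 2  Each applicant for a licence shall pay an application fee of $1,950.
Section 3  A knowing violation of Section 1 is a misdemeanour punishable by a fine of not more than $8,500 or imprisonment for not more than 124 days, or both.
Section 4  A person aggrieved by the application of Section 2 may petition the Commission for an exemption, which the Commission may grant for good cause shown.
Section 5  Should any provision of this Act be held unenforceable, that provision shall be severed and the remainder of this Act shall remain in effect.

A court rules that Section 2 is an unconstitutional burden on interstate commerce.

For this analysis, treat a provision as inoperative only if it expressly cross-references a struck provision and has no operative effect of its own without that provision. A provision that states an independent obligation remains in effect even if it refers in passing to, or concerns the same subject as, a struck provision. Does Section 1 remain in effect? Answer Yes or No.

Section 2 is struck. The only function of Section 4 is the exemption procedure for Section 2, so it cannot stand once Section 2 is removed. Although Section 1 refers to Section 2, its operative terms do not depend on Section 2, so it remains in effect. Section 5 is a severability clause and preserves every provision that can still be given independent effect. The provisions still in force are Section 1, Section 3, and Section 5. Section 1 is among the surviving provisions, so the answer is yes.

Yes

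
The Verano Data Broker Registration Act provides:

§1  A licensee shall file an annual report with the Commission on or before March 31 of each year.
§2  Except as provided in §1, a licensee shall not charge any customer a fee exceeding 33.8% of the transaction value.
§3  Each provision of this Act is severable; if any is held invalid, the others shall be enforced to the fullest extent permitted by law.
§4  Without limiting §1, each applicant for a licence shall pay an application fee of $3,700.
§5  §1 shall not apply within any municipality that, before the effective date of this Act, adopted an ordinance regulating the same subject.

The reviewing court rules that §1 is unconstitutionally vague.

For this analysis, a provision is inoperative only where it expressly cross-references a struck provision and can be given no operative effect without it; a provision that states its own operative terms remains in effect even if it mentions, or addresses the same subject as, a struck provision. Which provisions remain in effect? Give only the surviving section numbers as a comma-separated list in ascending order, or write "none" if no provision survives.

§1 is struck. The only function of §5 is the local-preemption carve-out from §1, so it cannot stand once §1 is removed. §2 mentions §1 but its own obligation stands independently of §1, so §2 is not affected. Although §4 refers to §1, its operative terms do not depend on §1, so it remains in effect. §3 is a severability clause and preserves every provision that can still be given independent effect. That leaves §2, §3, and §4 in effect.

2, 3, 4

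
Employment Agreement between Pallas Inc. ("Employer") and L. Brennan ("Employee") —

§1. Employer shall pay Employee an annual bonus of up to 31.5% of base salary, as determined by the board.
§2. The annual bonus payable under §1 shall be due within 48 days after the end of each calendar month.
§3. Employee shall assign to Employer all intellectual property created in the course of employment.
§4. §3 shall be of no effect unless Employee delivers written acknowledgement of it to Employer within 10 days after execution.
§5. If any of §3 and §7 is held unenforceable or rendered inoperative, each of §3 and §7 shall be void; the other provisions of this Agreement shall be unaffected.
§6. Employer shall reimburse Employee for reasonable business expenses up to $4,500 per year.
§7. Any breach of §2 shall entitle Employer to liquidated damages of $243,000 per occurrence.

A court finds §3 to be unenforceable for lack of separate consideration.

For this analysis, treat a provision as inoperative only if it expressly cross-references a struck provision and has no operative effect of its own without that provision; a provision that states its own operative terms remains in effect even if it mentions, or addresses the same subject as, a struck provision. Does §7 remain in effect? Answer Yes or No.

§3 is struck. The only function of §4 is the acknowledgement condition for §3, so it cannot stand once §3 is removed. §5 declares §3 and §7 mutually dependent; since one of them has fallen, all of them are of no effect. That brings down §7 as well. The remainder continues in force under §5. §1, §2, §5, and §6 remain in effect. §7 is among the inoperative provisions, so the answer is no.

No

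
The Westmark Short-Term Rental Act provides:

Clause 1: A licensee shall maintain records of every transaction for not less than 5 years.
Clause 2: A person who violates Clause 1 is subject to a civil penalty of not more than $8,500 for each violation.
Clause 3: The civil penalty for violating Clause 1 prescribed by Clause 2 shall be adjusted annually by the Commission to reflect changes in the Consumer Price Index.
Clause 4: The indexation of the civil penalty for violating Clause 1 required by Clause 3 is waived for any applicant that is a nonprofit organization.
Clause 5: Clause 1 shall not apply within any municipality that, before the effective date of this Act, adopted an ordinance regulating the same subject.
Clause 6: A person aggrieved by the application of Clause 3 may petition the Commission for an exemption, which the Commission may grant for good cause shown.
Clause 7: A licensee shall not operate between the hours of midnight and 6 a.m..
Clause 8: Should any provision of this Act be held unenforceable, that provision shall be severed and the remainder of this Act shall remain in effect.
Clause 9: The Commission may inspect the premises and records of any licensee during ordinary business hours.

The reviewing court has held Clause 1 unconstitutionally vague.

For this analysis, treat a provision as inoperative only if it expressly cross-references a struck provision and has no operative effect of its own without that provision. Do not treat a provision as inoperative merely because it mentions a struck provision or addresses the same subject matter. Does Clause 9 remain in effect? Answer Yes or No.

Clause 1 is struck. Clause 2 merely fixes the civil penalty for violating Clause 1; with Clause 1 gone it has nothing to operate on and falls away. Clause 5 has no operative effect of its own apart from Clause 1 and is therefore inoperative. The whole of Clause 3 is the indexation of the civil penalty for violating Clause 1, defined by reference to Clause 2, so Clause 3 cannot stand once Clause 2 is removed. Clause 4 has no operative effect of its own apart from Clause 3 and is therefore inoperative. Clause 6 operates only by reference to Clause 3, so it falls with Clause 3. Clause 8 is a severability clause and preserves every provision that can still be given independent effect. Clause 7, Clause 8, and Clause 9 remain in effect. Clause 9 is among the surviving provisions, so the answer is yes.

Yes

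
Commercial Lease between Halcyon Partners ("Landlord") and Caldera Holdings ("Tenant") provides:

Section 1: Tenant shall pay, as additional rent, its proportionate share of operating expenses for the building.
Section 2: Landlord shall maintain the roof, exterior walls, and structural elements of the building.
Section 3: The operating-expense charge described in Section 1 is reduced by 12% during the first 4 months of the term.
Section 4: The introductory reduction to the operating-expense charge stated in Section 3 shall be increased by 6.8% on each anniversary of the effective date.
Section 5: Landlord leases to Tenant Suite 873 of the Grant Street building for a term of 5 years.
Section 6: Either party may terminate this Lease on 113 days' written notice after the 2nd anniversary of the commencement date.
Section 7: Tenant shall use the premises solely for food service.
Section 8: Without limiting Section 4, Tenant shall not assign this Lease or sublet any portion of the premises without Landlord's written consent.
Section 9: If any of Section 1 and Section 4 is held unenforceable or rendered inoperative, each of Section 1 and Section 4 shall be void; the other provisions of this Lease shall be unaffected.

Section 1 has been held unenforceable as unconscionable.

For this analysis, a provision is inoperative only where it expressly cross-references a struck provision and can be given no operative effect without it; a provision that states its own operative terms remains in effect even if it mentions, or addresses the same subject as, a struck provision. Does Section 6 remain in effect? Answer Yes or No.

Yes

Section 1 is struck. Section 3 does nothing except set the introductory reduction to the operating-expense charge by reference to Section 1; with Section 1 gone it has no independent effect and is inoperative. Section 4 operates only by reference to Section 3, so it falls with Section 3. Section 8 mentions Section 4 but its own obligation stands independently of Section 4, so Section 8 is not affected. Section 9 declares Section 1 and Section 4 mutually dependent; since one of them has fallen, all of them are of no effect. The remainder continues in force under Section 9. That leaves Section 2, Section 5, Section 6, Section 7, Section 8, and Section 9 in effect. Section 6 is among the surviving provisions, so the answer is yes.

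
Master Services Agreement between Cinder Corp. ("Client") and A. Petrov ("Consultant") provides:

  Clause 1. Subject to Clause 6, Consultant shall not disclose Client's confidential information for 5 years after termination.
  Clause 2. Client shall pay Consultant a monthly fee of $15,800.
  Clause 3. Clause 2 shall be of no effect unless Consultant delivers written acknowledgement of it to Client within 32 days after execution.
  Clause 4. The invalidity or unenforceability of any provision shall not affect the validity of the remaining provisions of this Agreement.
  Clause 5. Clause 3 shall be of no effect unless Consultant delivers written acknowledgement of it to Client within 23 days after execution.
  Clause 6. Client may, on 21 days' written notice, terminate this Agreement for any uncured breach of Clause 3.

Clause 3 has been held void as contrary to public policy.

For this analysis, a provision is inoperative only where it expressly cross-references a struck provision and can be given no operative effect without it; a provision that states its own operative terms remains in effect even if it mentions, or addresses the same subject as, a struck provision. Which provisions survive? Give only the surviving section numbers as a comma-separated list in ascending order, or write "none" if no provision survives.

Clause 3 is struck. Clause 5 operates only by reference to Clause 3, so it falls with Clause 3. Clause 6 operates only by reference to Clause 3, so it falls with Clause 3. Although Clause 1 refers to Clause 6, its operative terms do not depend on Clause 6, so it remains in effect. Clause 4 is a severability clause and preserves every provision that can still be given independent effect. The provisions still in force are Clause 1, Clause 2, and Clause 4.

1, 2, 4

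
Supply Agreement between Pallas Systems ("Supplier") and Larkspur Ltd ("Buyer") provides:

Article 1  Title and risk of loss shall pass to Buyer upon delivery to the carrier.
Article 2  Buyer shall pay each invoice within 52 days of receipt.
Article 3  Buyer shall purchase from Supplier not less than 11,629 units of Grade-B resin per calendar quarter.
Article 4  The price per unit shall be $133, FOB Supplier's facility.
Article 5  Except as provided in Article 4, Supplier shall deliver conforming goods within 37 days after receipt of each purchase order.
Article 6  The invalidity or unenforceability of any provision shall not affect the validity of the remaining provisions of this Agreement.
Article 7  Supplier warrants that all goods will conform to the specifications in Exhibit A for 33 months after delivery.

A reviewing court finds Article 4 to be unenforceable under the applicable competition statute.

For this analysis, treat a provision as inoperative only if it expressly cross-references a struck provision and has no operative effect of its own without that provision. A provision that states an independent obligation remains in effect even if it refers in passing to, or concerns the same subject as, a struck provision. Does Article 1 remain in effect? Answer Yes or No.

Yes

Article 4 is struck. Article 5 mentions Article 4 but its own obligation stands independently of Article 4, so Article 5 is not affected. Nothing else in the Agreement is defined by reference to Article 4. Article 6 is a severability clause and preserves every provision that can still be given independent effect. Article 1, Article 2, Article 3, Article 5, Article 6, and Article 7 remain in effect. Article 1 is among the surviving provisions, so the answer is yes.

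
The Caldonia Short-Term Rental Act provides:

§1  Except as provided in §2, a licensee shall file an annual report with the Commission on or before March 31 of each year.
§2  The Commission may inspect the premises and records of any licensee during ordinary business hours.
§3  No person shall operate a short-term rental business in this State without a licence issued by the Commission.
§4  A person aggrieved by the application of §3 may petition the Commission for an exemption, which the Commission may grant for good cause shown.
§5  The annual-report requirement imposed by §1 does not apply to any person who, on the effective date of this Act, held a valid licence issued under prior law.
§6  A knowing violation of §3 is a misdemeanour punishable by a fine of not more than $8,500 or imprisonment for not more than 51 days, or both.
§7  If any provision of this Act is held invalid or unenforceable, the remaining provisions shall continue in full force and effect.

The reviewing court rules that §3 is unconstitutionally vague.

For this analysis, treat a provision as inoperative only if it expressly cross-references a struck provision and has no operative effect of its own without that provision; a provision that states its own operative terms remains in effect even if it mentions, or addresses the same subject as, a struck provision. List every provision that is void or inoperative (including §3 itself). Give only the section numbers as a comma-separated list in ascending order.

3, 4, 6

§3 is struck. §4 merely fixes the exemption procedure for §3; with §3 gone it has nothing to operate on and falls away. The only function of §6 is the criminal penalty for violating §3, so it cannot stand once §3 is removed. Under the severability clause in §7, the remaining provisions continue in force. That leaves §1, §2, §5, and §7 in effect.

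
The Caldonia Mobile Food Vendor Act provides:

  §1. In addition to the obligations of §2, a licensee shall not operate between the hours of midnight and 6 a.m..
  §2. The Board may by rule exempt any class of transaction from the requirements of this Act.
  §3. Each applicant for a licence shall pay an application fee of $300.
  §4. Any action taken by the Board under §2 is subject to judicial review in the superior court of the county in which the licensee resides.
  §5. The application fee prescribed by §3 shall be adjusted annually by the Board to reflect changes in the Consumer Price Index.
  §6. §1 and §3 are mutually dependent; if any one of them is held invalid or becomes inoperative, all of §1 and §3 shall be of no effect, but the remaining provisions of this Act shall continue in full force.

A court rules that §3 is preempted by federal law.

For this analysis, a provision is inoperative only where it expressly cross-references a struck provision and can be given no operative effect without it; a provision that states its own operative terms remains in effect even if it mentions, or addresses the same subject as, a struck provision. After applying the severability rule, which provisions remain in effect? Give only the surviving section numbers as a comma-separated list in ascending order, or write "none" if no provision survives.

§3 is struck. §5 does nothing except set the indexation of the application fee by reference to §3; with §3 gone it has no independent effect and is inoperative. §6 declares §1 and §3 mutually dependent; since one of them has fallen, all of them are of no effect. That brings down §1 as well. The remainder continues in force under §6. §2, §4, and §6 remain in effect.

2, 4, 6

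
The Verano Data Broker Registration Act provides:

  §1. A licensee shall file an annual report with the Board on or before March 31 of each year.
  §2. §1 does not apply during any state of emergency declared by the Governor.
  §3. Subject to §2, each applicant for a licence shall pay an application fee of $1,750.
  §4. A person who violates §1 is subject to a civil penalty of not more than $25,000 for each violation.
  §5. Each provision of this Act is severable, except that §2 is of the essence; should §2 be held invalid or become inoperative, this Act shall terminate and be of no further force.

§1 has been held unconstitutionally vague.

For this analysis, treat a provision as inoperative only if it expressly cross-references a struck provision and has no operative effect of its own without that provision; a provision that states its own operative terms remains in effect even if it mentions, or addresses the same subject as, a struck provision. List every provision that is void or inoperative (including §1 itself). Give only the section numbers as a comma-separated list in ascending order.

1, 2, 3, 4, 5

§1 is struck. The only function of §2 is the emergency suspension of §1, so it cannot stand once §1 is removed. §4 merely fixes the civil penalty for violating §1; with §1 gone it has nothing to operate on and falls away. §5 makes §2 an essential term, and §2 has been rendered inoperative by the cascade; under §5, the entire Act is therefore void. No provision of the Act survives.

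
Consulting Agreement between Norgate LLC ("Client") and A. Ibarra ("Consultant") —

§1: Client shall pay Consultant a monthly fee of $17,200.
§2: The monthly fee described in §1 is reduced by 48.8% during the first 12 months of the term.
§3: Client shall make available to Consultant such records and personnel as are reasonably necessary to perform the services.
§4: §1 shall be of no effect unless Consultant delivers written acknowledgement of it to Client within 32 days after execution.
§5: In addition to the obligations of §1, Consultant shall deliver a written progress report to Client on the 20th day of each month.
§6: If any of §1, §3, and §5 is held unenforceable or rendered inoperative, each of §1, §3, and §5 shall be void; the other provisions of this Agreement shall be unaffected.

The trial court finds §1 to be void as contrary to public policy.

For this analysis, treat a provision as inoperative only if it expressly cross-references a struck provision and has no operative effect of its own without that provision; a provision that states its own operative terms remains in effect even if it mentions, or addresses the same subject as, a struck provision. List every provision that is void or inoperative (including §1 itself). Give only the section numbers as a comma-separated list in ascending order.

§1 is struck. The whole of §2 is the introductory reduction to the monthly fee, defined by reference to §1, so §2 cannot stand once §1 is removed. §4 has no operative effect of its own apart from §1 and is therefore inoperative. §6 declares §1, §3, and §5 mutually dependent; since one of them has fallen, all of them are of no effect. That brings down §3 and §5 as well. The remainder continues in force under §6. Only §6 remains in effect.

1, 2, 3, 4, 5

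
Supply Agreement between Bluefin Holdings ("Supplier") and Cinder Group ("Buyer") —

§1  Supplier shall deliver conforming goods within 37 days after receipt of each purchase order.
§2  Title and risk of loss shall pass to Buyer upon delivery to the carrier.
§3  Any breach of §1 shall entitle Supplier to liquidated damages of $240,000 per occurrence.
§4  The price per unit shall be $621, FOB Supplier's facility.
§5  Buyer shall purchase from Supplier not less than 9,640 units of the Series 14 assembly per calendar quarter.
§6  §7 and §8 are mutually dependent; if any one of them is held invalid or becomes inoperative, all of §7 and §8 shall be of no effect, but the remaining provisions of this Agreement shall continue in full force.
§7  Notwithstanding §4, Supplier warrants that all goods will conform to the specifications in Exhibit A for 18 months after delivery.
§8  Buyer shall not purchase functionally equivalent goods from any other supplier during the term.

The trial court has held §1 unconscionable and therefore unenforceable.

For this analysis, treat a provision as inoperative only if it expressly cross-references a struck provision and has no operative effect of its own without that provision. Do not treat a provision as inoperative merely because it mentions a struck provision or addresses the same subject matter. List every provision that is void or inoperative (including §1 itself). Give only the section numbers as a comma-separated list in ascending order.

1, 3

§1 is struck. The whole of §3 is the liquidated-damages amount, defined by reference to §1, so §3 cannot stand once §1 is removed. §6 ties §7 and §8 together, but none of those is affected here; the remaining provisions continue in force under §6. That leaves §2, §4, §5, §6, §7, and §8 in effect.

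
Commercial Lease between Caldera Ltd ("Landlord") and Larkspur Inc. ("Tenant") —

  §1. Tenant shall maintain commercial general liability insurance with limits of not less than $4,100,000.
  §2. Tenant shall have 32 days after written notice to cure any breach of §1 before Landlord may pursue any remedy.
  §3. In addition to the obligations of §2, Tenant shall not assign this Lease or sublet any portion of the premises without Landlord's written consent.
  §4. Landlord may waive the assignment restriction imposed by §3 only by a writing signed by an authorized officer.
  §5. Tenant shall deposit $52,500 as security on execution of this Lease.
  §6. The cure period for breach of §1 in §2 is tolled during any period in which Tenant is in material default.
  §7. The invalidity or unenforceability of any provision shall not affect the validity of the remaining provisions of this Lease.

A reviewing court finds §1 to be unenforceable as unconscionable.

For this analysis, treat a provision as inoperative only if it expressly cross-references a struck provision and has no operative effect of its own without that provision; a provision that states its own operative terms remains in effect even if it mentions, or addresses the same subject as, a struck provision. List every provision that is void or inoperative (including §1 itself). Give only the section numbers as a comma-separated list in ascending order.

1, 2, 6

§1 is struck. §2 operates only by reference to §1, so it falls with §1. §6 has no operative effect of its own apart from §2 and is therefore inoperative. §3 mentions §2 but its own obligation stands independently of §2, so §3 is not affected. Under the severability clause in §7, the remaining provisions continue in force. The provisions still in force are §3, §4, §5, and §7.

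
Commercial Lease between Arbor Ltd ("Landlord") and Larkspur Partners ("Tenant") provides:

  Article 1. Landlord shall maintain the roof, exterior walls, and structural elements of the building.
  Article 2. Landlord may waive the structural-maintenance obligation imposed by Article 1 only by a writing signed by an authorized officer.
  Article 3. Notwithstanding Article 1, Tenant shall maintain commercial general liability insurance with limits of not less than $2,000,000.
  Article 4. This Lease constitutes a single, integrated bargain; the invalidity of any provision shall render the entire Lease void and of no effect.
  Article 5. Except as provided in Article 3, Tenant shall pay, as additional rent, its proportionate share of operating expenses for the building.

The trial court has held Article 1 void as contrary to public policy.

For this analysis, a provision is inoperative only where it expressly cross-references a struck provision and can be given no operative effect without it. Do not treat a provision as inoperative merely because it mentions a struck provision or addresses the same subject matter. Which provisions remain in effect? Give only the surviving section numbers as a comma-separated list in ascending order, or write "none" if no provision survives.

Article 1 is struck. Article 2 has no operative effect of its own apart from Article 1 and is therefore inoperative. Article 4 provides that the Lease is not severable, so the invalidity of any one provision voids the entire Lease. No provision of the Lease survives.

none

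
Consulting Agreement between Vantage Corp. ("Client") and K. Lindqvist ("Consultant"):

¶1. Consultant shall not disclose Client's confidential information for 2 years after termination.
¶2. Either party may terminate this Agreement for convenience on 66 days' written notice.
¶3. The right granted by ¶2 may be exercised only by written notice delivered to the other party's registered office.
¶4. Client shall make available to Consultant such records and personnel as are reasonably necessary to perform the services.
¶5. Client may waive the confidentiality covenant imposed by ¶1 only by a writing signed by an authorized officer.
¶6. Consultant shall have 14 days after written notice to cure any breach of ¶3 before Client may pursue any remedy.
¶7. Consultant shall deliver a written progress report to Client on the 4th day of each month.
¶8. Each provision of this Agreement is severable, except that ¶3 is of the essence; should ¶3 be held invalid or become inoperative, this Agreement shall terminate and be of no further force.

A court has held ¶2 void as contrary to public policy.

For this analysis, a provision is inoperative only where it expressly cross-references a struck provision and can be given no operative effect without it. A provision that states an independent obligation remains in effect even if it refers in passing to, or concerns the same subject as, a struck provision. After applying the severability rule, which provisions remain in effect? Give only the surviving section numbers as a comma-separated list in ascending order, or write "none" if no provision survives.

none

¶2 is struck. The only function of ¶3 is the notice requirement for ¶2, so it cannot stand once ¶2 is removed. ¶6 operates only by reference to ¶3, so it falls with ¶3. ¶8 makes ¶3 an essential term, and ¶3 has been rendered inoperative by the cascade; under ¶8, the entire Agreement is therefore void. No provision of the Agreement survives.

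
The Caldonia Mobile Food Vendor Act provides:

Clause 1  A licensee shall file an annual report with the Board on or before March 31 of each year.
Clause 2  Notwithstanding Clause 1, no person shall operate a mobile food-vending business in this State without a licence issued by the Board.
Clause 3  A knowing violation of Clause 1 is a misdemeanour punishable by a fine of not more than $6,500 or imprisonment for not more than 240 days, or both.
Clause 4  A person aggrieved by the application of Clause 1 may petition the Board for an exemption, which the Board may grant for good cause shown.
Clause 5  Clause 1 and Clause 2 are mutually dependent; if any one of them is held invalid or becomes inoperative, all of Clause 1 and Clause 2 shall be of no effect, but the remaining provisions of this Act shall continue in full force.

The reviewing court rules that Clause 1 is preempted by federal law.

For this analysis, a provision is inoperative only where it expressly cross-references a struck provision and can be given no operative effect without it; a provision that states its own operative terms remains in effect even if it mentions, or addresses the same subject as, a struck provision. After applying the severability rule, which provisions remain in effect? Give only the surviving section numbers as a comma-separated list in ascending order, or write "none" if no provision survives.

Clause 1 is struck. Clause 3 operates only by reference to Clause 1, so it falls with Clause 1. The only function of Clause 4 is the exemption procedure for Clause 1, so it cannot stand once Clause 1 is removed. Clause 5 declares Clause 1 and Clause 2 mutually dependent; since one of them has fallen, all of them are of no effect. That brings down Clause 2 as well. The remainder continues in force under Clause 5. Only Clause 5 remains in effect.

5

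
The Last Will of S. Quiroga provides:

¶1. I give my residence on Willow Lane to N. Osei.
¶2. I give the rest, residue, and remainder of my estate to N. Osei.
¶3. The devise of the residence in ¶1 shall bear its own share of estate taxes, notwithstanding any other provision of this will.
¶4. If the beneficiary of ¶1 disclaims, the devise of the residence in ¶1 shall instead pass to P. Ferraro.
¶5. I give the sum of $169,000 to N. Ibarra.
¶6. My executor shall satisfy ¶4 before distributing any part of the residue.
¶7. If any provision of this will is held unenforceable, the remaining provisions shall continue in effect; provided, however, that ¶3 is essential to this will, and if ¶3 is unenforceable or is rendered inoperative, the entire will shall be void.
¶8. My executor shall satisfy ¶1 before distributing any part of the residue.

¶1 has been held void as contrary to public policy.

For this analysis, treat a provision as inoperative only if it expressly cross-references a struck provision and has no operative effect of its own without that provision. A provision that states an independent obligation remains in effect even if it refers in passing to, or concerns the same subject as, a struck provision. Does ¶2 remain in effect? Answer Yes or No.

¶1 is struck. The only function of ¶3 is the tax charge on ¶1, so it cannot stand once ¶1 is removed. The only function of ¶4 is the alternative disposition for ¶1, so it cannot stand once ¶1 is removed. ¶8 operates only by reference to ¶1, so it falls with ¶1. ¶6 has no operative effect of its own apart from ¶4 and is therefore inoperative. ¶7 makes ¶3 an essential term, and ¶3 has been rendered inoperative by the cascade; under ¶7, the entire will is therefore void. No provision of the will survives. ¶2 is among the inoperative provisions, so the answer is no.

No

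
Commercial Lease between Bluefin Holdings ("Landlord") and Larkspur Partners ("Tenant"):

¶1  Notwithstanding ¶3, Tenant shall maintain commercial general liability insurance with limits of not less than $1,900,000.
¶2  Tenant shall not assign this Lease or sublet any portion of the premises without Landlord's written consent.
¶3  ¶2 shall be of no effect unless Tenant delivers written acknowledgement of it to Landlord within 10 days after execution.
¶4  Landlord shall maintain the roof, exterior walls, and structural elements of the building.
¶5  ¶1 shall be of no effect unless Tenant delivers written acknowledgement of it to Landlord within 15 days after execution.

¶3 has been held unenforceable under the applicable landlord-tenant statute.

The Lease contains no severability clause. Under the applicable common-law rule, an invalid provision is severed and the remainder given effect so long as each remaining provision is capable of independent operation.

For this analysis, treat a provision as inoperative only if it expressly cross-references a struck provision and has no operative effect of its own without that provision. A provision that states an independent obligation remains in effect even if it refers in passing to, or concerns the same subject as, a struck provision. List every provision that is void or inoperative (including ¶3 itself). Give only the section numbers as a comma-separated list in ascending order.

3

¶3 is struck. ¶1 mentions ¶3 but its own obligation stands independently of ¶3, so ¶1 is not affected. No other provision's operative terms depend on ¶3. Under the stated default rule, only provisions that cannot operate independently fall away; the rest are enforced. That leaves ¶1, ¶2, ¶4, and ¶5 in effect.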